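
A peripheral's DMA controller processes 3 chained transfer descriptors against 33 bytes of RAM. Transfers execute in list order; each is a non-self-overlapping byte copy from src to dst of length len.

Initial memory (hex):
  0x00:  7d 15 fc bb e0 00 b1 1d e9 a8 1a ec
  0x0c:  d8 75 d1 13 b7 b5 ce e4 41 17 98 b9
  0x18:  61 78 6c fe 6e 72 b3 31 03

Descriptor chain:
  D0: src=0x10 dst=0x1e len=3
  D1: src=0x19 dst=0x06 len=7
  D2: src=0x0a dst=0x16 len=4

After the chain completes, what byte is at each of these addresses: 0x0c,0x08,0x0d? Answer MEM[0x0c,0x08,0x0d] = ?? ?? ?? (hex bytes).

MEM[0x0c,0x08,0x0d] = b5 fe 75

#0 dst[0x1e+3] := {0xb7,0xb5,0xce}
#1 dst[0x06+7] := {0x78,0x6c,0xfe,0x6e,0x72,0xb7,0xb5}
#2 dst[0x16+4] := {0x72,0xb7,0xb5,0x75}
query mem[0x0c]=0xb5, mem[0x08]=0xfe, mem[0x0d]=0x75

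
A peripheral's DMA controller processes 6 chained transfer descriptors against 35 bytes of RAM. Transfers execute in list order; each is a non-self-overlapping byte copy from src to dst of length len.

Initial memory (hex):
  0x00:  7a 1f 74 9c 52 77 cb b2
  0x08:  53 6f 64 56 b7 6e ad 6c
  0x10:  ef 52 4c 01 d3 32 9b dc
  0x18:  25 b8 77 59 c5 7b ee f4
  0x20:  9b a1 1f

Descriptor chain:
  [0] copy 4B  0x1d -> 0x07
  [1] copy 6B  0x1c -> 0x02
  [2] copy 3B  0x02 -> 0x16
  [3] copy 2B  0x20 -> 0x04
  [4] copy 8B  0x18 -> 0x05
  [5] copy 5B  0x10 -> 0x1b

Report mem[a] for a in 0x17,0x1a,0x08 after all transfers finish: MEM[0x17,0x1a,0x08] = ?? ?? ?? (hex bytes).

  after D0: wrote 4B at 0x07 = 7beef49b
  after D1: wrote 6B at 0x02 = c57beef49ba1
  after D2: wrote 3B at 0x16 = c57bee
  after D3: wrote 2B at 0x04 = 9ba1
  after D4: wrote 8B at 0x05 = eeb87759c57beef4
  after D5: wrote 5B at 0x1b = ef524c01d3
query mem[0x17]=0x7b, mem[0x1a]=0x77, mem[0x08]=0x59

MEM[0x17,0x1a,0x08] = 7b 77 59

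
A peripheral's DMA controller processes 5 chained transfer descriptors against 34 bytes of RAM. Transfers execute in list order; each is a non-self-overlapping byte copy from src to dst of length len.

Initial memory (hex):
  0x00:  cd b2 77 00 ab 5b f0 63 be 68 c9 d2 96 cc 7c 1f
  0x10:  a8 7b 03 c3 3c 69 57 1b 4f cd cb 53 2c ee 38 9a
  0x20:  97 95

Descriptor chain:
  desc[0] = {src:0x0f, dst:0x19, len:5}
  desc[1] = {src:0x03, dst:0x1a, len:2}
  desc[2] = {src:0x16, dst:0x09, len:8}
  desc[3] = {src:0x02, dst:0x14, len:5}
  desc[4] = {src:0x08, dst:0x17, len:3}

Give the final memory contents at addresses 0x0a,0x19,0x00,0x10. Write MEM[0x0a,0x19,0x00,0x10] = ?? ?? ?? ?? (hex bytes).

#0 dst[0x19+5] := {0x1f,0xa8,0x7b,0x03,0xc3}
#1 dst[0x1a+2] := {0x00,0xab}
#2 dst[0x09+8] := {0x57,0x1b,0x4f,0x1f,0x00,0xab,0x03,0xc3}
#3 dst[0x14+5] := {0x77,0x00,0xab,0x5b,0xf0}
#4 dst[0x17+3] := {0xbe,0x57,0x1b}
query mem[0x0a]=0x1b, mem[0x19]=0x1b, mem[0x00]=0xcd, mem[0x10]=0xc3

MEM[0x0a,0x19,0x00,0x10] = 1b 1b cd c3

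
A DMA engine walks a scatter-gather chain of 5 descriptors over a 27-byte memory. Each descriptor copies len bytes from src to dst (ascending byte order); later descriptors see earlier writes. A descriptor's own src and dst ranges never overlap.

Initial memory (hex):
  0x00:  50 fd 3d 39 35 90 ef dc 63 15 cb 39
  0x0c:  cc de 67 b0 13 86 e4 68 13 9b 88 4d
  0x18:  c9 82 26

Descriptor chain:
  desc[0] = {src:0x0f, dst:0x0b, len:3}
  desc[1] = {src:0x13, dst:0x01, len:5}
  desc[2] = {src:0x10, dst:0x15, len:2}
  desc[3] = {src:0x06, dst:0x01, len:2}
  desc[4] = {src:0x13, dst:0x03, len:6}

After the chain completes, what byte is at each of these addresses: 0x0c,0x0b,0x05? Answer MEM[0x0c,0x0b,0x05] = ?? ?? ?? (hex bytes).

MEM[0x0c,0x0b,0x05] = 13 b0 13

  after D0: wrote 3B at 0x0b = b01386
  after D1: wrote 5B at 0x01 = 68139b884d
  after D2: wrote 2B at 0x15 = 1386
  after D3: wrote 2B at 0x01 = efdc
  after D4: wrote 6B at 0x03 = 681313864dc9
query mem[0x0c]=0x13, mem[0x0b]=0xb0, mem[0x05]=0x13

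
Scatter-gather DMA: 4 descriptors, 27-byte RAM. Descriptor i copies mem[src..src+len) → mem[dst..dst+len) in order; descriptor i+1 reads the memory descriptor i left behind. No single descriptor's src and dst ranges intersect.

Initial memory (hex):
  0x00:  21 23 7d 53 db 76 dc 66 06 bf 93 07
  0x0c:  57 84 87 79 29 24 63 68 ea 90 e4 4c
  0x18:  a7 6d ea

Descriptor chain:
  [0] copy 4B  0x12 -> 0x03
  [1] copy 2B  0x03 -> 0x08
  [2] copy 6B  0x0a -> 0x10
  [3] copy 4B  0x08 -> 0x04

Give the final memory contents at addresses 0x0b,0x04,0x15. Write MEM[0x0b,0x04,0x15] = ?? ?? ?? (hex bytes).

[0] 0x12->0x03 len=4 : 63 68 ea 90
[1] 0x03->0x08 len=2 : 63 68
[2] 0x0a->0x10 len=6 : 93 07 57 84 87 79
[3] 0x08->0x04 len=4 : 63 68 93 07
query mem[0x0b]=0x07, mem[0x04]=0x63, mem[0x15]=0x79

MEM[0x0b,0x04,0x15] = 07 63 79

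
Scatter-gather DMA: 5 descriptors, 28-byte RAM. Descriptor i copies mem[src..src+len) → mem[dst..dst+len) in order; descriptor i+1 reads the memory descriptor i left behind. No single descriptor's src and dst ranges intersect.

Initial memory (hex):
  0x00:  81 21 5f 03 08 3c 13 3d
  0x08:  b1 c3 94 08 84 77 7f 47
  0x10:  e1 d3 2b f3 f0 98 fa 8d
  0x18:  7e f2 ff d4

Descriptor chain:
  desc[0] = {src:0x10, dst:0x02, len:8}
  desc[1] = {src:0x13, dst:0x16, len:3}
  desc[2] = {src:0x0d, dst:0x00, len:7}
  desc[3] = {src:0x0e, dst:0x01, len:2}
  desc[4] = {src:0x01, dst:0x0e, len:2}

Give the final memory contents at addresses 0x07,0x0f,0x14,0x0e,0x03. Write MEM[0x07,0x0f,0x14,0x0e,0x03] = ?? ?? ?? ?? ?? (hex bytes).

[0] 0x10->0x02 len=8 : e1 d3 2b f3 f0 98 fa 8d
[1] 0x13->0x16 len=3 : f3 f0 98
[2] 0x0d->0x00 len=7 : 77 7f 47 e1 d3 2b f3
[3] 0x0e->0x01 len=2 : 7f 47
[4] 0x01->0x0e len=2 : 7f 47
query mem[0x07]=0x98, mem[0x0f]=0x47, mem[0x14]=0xf0, mem[0x0e]=0x7f, mem[0x03]=0xe1

MEM[0x07,0x0f,0x14,0x0e,0x03] = 98 47 f0 7f e1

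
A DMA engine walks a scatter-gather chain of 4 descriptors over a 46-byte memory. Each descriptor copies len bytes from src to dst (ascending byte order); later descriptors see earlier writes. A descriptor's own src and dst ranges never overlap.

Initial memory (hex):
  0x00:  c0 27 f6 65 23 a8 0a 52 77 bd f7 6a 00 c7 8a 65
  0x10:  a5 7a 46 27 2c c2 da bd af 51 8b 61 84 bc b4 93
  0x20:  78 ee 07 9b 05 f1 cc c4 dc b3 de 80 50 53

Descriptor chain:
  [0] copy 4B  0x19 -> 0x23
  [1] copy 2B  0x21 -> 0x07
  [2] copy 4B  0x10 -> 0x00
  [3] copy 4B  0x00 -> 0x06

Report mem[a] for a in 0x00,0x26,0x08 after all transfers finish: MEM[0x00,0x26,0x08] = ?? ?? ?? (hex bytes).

#0 dst[0x23+4] := {0x51,0x8b,0x61,0x84}
#1 dst[0x07+2] := {0xee,0x07}
#2 dst[0x00+4] := {0xa5,0x7a,0x46,0x27}
#3 dst[0x06+4] := {0xa5,0x7a,0x46,0x27}
query mem[0x00]=0xa5, mem[0x26]=0x84, mem[0x08]=0x46

MEM[0x00,0x26,0x08] = a5 84 46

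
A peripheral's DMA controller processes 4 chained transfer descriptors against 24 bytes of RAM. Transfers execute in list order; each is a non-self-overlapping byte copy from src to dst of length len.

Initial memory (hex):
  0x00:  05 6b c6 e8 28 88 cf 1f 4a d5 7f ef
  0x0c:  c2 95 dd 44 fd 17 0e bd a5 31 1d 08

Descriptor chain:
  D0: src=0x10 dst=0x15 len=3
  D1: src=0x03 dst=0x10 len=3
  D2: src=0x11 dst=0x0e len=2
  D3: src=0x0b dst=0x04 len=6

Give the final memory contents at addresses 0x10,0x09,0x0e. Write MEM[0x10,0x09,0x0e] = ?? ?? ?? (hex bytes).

D0: mem[0x15..0x17] <- [fd 17 0e]
D1: mem[0x10..0x12] <- [e8 28 88]
D2: mem[0x0e..0x0f] <- [28 88]
D3: mem[0x04..0x09] <- [ef c2 95 28 88 e8]
query mem[0x10]=0xe8, mem[0x09]=0xe8, mem[0x0e]=0x28

MEM[0x10,0x09,0x0e] = e8 e8 28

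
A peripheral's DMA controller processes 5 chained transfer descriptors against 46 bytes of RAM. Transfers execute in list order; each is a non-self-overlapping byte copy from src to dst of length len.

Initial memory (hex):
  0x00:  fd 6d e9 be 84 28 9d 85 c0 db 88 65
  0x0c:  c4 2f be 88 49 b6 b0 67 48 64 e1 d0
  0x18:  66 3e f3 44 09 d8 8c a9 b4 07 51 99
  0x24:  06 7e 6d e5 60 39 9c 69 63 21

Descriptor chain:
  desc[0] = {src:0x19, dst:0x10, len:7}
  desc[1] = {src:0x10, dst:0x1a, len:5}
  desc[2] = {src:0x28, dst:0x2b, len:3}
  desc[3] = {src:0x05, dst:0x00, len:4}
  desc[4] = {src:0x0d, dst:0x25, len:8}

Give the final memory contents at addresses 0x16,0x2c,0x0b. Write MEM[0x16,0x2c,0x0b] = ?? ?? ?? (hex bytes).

MEM[0x16,0x2c,0x0b] = a9 d8 65

  after D0: wrote 7B at 0x10 = 3ef34409d88ca9
  after D1: wrote 5B at 0x1a = 3ef34409d8
  after D2: wrote 3B at 0x2b = 60399c
  after D3: wrote 4B at 0x00 = 289d85c0
  after D4: wrote 8B at 0x25 = 2fbe883ef34409d8
query mem[0x16]=0xa9, mem[0x2c]=0xd8, mem[0x0b]=0x65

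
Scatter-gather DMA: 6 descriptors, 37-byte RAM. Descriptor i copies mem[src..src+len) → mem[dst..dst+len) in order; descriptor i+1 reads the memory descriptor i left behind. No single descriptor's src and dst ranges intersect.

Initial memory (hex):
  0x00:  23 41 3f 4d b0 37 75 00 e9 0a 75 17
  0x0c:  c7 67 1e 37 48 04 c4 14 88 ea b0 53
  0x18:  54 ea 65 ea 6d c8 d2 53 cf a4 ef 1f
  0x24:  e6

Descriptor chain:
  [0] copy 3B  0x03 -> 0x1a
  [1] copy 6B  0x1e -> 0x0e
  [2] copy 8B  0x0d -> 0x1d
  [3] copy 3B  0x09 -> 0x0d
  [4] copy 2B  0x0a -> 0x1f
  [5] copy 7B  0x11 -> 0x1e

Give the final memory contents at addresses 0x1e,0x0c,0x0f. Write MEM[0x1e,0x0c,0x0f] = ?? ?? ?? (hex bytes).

#0 dst[0x1a+3] := {0x4d,0xb0,0x37}
#1 dst[0x0e+6] := {0xd2,0x53,0xcf,0xa4,0xef,0x1f}
#2 dst[0x1d+8] := {0x67,0xd2,0x53,0xcf,0xa4,0xef,0x1f,0x88}
#3 dst[0x0d+3] := {0x0a,0x75,0x17}
#4 dst[0x1f+2] := {0x75,0x17}
#5 dst[0x1e+7] := {0xa4,0xef,0x1f,0x88,0xea,0xb0,0x53}
query mem[0x1e]=0xa4, mem[0x0c]=0xc7, mem[0x0f]=0x17

MEM[0x1e,0x0c,0x0f] = a4 c7 17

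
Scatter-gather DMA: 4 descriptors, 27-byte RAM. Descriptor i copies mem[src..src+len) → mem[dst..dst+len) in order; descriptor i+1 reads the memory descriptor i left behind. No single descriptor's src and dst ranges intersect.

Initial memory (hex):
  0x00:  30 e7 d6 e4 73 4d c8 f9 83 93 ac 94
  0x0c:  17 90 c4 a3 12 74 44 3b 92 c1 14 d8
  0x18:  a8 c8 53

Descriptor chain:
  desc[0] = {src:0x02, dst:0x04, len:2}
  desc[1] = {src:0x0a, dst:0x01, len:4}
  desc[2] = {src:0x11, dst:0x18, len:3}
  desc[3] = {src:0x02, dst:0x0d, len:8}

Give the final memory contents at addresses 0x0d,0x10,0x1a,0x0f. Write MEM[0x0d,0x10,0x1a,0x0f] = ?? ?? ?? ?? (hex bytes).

D0: mem[0x04..0x05] <- [d6 e4]
D1: mem[0x01..0x04] <- [ac 94 17 90]
D2: mem[0x18..0x1a] <- [74 44 3b]
D3: mem[0x0d..0x14] <- [94 17 90 e4 c8 f9 83 93]
query mem[0x0d]=0x94, mem[0x10]=0xe4, mem[0x1a]=0x3b, mem[0x0f]=0x90

MEM[0x0d,0x10,0x1a,0x0f] = 94 e4 3b 90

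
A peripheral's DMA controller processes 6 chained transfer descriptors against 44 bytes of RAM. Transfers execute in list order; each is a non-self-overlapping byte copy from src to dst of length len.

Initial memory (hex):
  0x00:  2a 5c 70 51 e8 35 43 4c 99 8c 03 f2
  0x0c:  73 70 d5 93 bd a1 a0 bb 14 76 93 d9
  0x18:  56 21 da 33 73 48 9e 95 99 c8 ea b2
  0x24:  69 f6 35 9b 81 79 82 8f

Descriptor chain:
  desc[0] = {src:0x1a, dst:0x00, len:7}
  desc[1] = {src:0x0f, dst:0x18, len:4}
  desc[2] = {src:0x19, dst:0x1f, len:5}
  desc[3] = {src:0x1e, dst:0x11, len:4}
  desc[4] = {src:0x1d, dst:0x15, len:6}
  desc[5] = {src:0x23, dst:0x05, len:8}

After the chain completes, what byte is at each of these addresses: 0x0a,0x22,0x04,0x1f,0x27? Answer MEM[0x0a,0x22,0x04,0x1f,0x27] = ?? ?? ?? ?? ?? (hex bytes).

MEM[0x0a,0x22,0x04,0x1f,0x27] = 81 73 9e bd 9b

  after D0: wrote 7B at 0x00 = da3373489e9599
  after D1: wrote 4B at 0x18 = 93bda1a0
  after D2: wrote 5B at 0x1f = bda1a07348
  after D3: wrote 4B at 0x11 = 9ebda1a0
  after D4: wrote 6B at 0x15 = 489ebda1a073
  after D5: wrote 8B at 0x05 = 4869f6359b817982
query mem[0x0a]=0x81, mem[0x22]=0x73, mem[0x04]=0x9e, mem[0x1f]=0xbd, mem[0x27]=0x9b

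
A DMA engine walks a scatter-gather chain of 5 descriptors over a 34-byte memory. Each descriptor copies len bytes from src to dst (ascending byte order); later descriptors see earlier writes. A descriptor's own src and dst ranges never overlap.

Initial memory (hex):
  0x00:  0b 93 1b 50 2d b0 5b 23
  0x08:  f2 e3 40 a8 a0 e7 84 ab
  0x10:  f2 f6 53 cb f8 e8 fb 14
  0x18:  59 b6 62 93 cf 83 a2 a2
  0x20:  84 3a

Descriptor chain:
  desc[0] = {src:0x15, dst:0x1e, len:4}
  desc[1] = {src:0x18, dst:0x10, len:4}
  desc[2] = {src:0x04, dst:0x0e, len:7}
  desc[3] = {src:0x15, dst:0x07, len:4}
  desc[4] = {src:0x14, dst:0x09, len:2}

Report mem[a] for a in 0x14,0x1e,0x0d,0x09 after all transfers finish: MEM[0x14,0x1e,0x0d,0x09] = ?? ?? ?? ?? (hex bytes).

[0] 0x15->0x1e len=4 : e8 fb 14 59
[1] 0x18->0x10 len=4 : 59 b6 62 93
[2] 0x04->0x0e len=7 : 2d b0 5b 23 f2 e3 40
[3] 0x15->0x07 len=4 : e8 fb 14 59
[4] 0x14->0x09 len=2 : 40 e8
query mem[0x14]=0x40, mem[0x1e]=0xe8, mem[0x0d]=0xe7, mem[0x09]=0x40

MEM[0x14,0x1e,0x0d,0x09] = 40 e8 e7 40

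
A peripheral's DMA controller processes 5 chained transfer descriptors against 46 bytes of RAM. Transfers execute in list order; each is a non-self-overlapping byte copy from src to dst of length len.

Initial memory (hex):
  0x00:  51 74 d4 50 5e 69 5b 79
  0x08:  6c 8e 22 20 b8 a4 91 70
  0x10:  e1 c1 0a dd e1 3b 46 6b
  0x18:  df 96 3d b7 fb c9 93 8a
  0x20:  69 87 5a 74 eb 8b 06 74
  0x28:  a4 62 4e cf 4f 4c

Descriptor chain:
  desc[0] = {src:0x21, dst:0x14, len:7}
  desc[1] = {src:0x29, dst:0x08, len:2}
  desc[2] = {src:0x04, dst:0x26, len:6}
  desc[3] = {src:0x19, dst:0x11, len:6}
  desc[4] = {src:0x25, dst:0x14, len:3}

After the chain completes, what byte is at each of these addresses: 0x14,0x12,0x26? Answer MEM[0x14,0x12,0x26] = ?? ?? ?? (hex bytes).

MEM[0x14,0x12,0x26] = 8b 74 5e

  after D0: wrote 7B at 0x14 = 875a74eb8b0674
  after D1: wrote 2B at 0x08 = 624e
  after D2: wrote 6B at 0x26 = 5e695b79624e
  after D3: wrote 6B at 0x11 = 0674b7fbc993
  after D4: wrote 3B at 0x14 = 8b5e69
query mem[0x14]=0x8b, mem[0x12]=0x74, mem[0x26]=0x5e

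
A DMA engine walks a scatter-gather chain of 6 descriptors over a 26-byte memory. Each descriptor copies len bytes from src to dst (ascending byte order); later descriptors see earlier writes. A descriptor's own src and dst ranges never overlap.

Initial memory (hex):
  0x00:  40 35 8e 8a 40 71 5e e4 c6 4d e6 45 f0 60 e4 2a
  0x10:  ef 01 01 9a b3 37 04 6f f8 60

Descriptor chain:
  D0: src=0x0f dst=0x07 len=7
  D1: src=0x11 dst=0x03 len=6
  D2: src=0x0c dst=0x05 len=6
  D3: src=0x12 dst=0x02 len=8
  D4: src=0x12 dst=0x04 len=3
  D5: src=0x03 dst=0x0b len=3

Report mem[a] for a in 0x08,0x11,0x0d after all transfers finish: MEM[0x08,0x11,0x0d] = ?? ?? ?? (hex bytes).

[0] 0x0f->0x07 len=7 : 2a ef 01 01 9a b3 37
[1] 0x11->0x03 len=6 : 01 01 9a b3 37 04
[2] 0x0c->0x05 len=6 : b3 37 e4 2a ef 01
[3] 0x12->0x02 len=8 : 01 9a b3 37 04 6f f8 60
[4] 0x12->0x04 len=3 : 01 9a b3
[5] 0x03->0x0b len=3 : 9a 01 9a
query mem[0x08]=0xf8, mem[0x11]=0x01, mem[0x0d]=0x9a

MEM[0x08,0x11,0x0d] = f8 01 9a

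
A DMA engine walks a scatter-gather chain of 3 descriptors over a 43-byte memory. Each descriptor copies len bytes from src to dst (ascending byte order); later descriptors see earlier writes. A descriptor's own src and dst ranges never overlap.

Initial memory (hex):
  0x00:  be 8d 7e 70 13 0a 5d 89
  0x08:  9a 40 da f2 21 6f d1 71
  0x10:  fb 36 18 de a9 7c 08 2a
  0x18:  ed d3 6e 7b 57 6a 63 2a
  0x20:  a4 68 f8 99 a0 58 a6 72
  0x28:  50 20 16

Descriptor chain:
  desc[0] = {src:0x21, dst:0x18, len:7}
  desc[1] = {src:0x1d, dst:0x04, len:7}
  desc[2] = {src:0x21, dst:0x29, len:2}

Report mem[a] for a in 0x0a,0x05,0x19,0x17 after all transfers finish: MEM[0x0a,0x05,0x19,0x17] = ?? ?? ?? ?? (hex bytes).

D0: mem[0x18..0x1e] <- [68 f8 99 a0 58 a6 72]
D1: mem[0x04..0x0a] <- [a6 72 2a a4 68 f8 99]
D2: mem[0x29..0x2a] <- [68 f8]
query mem[0x0a]=0x99, mem[0x05]=0x72, mem[0x19]=0xf8, mem[0x17]=0x2a

MEM[0x0a,0x05,0x19,0x17] = 99 72 f8 2a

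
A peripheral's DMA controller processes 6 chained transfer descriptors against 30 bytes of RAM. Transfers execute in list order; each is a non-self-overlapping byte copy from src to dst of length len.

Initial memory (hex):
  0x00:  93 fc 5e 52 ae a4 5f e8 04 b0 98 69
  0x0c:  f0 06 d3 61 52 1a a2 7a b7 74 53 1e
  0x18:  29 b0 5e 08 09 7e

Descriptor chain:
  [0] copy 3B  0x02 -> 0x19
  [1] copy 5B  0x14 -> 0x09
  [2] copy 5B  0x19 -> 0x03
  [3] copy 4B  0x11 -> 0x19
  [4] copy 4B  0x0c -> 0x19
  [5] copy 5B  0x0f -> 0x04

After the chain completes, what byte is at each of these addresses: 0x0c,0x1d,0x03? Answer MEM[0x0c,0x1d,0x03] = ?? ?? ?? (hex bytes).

[0] 0x02->0x19 len=3 : 5e 52 ae
[1] 0x14->0x09 len=5 : b7 74 53 1e 29
[2] 0x19->0x03 len=5 : 5e 52 ae 09 7e
[3] 0x11->0x19 len=4 : 1a a2 7a b7
[4] 0x0c->0x19 len=4 : 1e 29 d3 61
[5] 0x0f->0x04 len=5 : 61 52 1a a2 7a
query mem[0x0c]=0x1e, mem[0x1d]=0x7e, mem[0x03]=0x5e

MEM[0x0c,0x1d,0x03] = 1e 7e 5e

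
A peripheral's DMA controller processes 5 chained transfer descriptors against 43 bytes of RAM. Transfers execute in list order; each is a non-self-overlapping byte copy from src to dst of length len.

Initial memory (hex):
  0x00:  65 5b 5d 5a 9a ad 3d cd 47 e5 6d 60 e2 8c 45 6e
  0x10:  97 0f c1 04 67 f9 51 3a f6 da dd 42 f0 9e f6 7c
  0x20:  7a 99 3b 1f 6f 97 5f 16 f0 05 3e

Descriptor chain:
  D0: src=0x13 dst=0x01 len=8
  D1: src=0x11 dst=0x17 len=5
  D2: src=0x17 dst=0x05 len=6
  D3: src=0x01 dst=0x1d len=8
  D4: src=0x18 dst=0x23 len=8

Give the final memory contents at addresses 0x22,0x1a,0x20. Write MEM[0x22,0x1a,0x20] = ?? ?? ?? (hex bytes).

[0] 0x13->0x01 len=8 : 04 67 f9 51 3a f6 da dd
[1] 0x11->0x17 len=5 : 0f c1 04 67 f9
[2] 0x17->0x05 len=6 : 0f c1 04 67 f9 f0
[3] 0x01->0x1d len=8 : 04 67 f9 51 0f c1 04 67
[4] 0x18->0x23 len=8 : c1 04 67 f9 f0 04 67 f9
query mem[0x22]=0xc1, mem[0x1a]=0x67, mem[0x20]=0x51

MEM[0x22,0x1a,0x20] = c1 67 51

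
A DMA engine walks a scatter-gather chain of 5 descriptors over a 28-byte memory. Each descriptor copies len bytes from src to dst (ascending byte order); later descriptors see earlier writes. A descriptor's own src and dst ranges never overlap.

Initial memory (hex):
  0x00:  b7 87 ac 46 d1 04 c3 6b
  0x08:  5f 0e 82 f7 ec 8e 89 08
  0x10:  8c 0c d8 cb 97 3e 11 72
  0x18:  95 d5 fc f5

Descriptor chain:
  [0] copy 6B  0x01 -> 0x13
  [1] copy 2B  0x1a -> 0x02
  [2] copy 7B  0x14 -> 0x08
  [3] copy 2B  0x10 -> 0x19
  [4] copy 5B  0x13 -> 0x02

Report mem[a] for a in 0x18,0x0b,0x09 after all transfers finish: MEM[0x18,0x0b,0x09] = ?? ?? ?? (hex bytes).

#0 dst[0x13+6] := {0x87,0xac,0x46,0xd1,0x04,0xc3}
#1 dst[0x02+2] := {0xfc,0xf5}
#2 dst[0x08+7] := {0xac,0x46,0xd1,0x04,0xc3,0xd5,0xfc}
#3 dst[0x19+2] := {0x8c,0x0c}
#4 dst[0x02+5] := {0x87,0xac,0x46,0xd1,0x04}
query mem[0x18]=0xc3, mem[0x0b]=0x04, mem[0x09]=0x46

MEM[0x18,0x0b,0x09] = c3 04 46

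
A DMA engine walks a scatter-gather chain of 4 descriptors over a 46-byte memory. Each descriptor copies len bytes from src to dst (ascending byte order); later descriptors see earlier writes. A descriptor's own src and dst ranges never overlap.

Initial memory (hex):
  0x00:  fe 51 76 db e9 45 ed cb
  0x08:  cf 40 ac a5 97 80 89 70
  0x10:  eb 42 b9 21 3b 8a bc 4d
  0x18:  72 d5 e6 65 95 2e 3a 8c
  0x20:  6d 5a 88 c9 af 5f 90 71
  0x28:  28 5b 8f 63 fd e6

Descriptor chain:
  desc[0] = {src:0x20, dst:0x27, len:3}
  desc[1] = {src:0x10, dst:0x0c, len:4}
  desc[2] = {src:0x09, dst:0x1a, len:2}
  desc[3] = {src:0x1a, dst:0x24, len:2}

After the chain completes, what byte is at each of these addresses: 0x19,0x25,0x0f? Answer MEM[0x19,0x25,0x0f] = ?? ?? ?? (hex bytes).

MEM[0x19,0x25,0x0f] = d5 ac 21

D0: mem[0x27..0x29] <- [6d 5a 88]
D1: mem[0x0c..0x0f] <- [eb 42 b9 21]
D2: mem[0x1a..0x1b] <- [40 ac]
D3: mem[0x24..0x25] <- [40 ac]
query mem[0x19]=0xd5, mem[0x25]=0xac, mem[0x0f]=0x21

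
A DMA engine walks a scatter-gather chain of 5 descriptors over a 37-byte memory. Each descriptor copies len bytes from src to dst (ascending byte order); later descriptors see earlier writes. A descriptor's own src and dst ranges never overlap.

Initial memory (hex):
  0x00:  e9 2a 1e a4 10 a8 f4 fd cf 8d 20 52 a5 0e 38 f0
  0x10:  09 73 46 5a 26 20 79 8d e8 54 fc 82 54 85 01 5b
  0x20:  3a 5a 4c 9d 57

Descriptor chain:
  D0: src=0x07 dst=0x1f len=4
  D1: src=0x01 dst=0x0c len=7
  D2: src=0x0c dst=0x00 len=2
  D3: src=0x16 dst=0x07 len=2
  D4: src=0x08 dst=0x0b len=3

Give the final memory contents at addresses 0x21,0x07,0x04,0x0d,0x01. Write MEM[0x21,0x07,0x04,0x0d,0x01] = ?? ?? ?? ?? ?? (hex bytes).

MEM[0x21,0x07,0x04,0x0d,0x01] = 8d 79 10 20 1e

[0] 0x07->0x1f len=4 : fd cf 8d 20
[1] 0x01->0x0c len=7 : 2a 1e a4 10 a8 f4 fd
[2] 0x0c->0x00 len=2 : 2a 1e
[3] 0x16->0x07 len=2 : 79 8d
[4] 0x08->0x0b len=3 : 8d 8d 20
query mem[0x21]=0x8d, mem[0x07]=0x79, mem[0x04]=0x10, mem[0x0d]=0x20, mem[0x01]=0x1e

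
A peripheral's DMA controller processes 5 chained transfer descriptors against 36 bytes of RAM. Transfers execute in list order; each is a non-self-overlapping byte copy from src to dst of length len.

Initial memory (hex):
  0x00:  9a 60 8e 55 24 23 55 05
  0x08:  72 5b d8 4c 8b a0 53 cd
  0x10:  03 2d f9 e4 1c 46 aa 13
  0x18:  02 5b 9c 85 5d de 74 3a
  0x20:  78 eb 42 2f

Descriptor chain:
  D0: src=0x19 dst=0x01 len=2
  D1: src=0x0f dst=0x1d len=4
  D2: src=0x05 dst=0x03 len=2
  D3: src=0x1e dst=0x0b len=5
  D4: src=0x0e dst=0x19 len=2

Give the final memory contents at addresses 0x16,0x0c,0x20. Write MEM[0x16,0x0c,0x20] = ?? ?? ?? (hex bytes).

MEM[0x16,0x0c,0x20] = aa 2d f9

#0 dst[0x01+2] := {0x5b,0x9c}
#1 dst[0x1d+4] := {0xcd,0x03,0x2d,0xf9}
#2 dst[0x03+2] := {0x23,0x55}
#3 dst[0x0b+5] := {0x03,0x2d,0xf9,0xeb,0x42}
#4 dst[0x19+2] := {0xeb,0x42}
query mem[0x16]=0xaa, mem[0x0c]=0x2d, mem[0x20]=0xf9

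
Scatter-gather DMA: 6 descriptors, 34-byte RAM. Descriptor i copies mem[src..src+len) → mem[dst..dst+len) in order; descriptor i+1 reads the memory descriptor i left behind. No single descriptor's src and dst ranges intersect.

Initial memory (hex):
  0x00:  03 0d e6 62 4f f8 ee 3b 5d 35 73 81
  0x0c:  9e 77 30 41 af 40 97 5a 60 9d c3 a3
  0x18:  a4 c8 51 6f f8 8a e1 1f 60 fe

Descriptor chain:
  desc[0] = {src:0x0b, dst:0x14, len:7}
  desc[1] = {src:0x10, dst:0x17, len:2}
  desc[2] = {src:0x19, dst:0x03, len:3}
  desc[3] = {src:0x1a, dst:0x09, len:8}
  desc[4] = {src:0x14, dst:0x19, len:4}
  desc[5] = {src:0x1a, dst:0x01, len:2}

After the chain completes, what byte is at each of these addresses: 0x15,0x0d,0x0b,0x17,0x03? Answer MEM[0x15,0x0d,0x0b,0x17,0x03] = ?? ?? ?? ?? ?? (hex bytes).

MEM[0x15,0x0d,0x0b,0x17,0x03] = 9e e1 f8 af af

D0: mem[0x14..0x1a] <- [81 9e 77 30 41 af 40]
D1: mem[0x17..0x18] <- [af 40]
D2: mem[0x03..0x05] <- [af 40 6f]
D3: mem[0x09..0x10] <- [40 6f f8 8a e1 1f 60 fe]
D4: mem[0x19..0x1c] <- [81 9e 77 af]
D5: mem[0x01..0x02] <- [9e 77]
query mem[0x15]=0x9e, mem[0x0d]=0xe1, mem[0x0b]=0xf8, mem[0x17]=0xaf, mem[0x03]=0xaf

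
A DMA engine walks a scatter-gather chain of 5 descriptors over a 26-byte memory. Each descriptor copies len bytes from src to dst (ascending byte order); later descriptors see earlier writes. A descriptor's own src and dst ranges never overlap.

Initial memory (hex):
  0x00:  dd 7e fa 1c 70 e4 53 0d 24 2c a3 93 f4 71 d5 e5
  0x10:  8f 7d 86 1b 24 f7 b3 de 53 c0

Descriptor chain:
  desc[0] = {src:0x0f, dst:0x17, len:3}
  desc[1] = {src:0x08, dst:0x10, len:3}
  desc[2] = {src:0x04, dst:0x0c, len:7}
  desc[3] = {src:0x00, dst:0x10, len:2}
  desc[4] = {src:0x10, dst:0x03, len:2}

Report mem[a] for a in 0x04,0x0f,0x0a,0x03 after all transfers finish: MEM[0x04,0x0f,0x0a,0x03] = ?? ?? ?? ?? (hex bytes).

D0: mem[0x17..0x19] <- [e5 8f 7d]
D1: mem[0x10..0x12] <- [24 2c a3]
D2: mem[0x0c..0x12] <- [70 e4 53 0d 24 2c a3]
D3: mem[0x10..0x11] <- [dd 7e]
D4: mem[0x03..0x04] <- [dd 7e]
query mem[0x04]=0x7e, mem[0x0f]=0x0d, mem[0x0a]=0xa3, mem[0x03]=0xdd

MEM[0x04,0x0f,0x0a,0x03] = 7e 0d a3 dd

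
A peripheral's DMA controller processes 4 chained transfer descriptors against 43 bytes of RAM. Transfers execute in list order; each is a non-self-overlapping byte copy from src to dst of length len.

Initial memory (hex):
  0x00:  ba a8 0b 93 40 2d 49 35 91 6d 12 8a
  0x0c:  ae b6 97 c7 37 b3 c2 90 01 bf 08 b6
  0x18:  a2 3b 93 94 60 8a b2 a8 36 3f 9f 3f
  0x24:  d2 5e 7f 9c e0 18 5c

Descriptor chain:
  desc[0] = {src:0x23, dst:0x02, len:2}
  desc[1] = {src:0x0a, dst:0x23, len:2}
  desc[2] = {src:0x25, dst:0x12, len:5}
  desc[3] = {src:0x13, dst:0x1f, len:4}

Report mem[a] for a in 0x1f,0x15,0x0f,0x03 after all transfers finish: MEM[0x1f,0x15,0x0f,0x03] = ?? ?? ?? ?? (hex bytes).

MEM[0x1f,0x15,0x0f,0x03] = 7f e0 c7 d2

[0] 0x23->0x02 len=2 : 3f d2
[1] 0x0a->0x23 len=2 : 12 8a
[2] 0x25->0x12 len=5 : 5e 7f 9c e0 18
[3] 0x13->0x1f len=4 : 7f 9c e0 18
query mem[0x1f]=0x7f, mem[0x15]=0xe0, mem[0x0f]=0xc7, mem[0x03]=0xd2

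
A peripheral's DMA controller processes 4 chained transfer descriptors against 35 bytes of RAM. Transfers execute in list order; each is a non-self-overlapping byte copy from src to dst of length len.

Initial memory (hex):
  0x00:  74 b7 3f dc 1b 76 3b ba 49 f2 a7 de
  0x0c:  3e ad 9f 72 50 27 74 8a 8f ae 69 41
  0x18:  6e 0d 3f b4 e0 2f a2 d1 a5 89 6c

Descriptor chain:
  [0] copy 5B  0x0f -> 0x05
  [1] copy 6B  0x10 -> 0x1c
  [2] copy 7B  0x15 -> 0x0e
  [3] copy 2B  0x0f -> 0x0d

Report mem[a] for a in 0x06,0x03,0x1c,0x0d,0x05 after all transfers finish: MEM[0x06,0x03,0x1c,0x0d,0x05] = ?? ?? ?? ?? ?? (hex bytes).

  after D0: wrote 5B at 0x05 = 725027748a
  after D1: wrote 6B at 0x1c = 5027748a8fae
  after D2: wrote 7B at 0x0e = ae69416e0d3fb4
  after D3: wrote 2B at 0x0d = 6941
query mem[0x06]=0x50, mem[0x03]=0xdc, mem[0x1c]=0x50, mem[0x0d]=0x69, mem[0x05]=0x72

MEM[0x06,0x03,0x1c,0x0d,0x05] = 50 dc 50 69 72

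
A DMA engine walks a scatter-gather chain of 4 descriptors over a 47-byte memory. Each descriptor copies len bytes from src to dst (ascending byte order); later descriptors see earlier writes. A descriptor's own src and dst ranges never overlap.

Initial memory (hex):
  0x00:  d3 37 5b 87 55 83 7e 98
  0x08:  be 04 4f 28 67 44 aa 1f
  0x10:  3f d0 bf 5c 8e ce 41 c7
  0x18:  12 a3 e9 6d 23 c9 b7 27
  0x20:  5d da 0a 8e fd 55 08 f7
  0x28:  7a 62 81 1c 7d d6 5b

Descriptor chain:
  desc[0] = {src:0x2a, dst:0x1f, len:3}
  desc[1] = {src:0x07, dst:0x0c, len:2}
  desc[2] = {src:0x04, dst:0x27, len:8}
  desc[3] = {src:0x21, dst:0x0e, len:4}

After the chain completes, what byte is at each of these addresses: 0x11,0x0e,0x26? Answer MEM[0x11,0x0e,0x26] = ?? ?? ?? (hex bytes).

D0: mem[0x1f..0x21] <- [81 1c 7d]
D1: mem[0x0c..0x0d] <- [98 be]
D2: mem[0x27..0x2e] <- [55 83 7e 98 be 04 4f 28]
D3: mem[0x0e..0x11] <- [7d 0a 8e fd]
query mem[0x11]=0xfd, mem[0x0e]=0x7d, mem[0x26]=0x08

MEM[0x11,0x0e,0x26] = fd 7d 08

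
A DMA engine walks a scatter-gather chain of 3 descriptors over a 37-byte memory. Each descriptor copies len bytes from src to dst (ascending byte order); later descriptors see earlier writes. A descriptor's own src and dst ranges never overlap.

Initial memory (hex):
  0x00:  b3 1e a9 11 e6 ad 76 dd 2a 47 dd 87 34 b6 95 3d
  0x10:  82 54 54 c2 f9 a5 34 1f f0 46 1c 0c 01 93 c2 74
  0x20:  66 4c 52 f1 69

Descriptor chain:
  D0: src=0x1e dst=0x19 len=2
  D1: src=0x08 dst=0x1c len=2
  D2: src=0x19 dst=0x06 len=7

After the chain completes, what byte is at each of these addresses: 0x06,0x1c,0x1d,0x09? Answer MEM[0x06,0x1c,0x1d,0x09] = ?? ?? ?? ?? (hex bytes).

D0: mem[0x19..0x1a] <- [c2 74]
D1: mem[0x1c..0x1d] <- [2a 47]
D2: mem[0x06..0x0c] <- [c2 74 0c 2a 47 c2 74]
query mem[0x06]=0xc2, mem[0x1c]=0x2a, mem[0x1d]=0x47, mem[0x09]=0x2a

MEM[0x06,0x1c,0x1d,0x09] = c2 2a 47 2a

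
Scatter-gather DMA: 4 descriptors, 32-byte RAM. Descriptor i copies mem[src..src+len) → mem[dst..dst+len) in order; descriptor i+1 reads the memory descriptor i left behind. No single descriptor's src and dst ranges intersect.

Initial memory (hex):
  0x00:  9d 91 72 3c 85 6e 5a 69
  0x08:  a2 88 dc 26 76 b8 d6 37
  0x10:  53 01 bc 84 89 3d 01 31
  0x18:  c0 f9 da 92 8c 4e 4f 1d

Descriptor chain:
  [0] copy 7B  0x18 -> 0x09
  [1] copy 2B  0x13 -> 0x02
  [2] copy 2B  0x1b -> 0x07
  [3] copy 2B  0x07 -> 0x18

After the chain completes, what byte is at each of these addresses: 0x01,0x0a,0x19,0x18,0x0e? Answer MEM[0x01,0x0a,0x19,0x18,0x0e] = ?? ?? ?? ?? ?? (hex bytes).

#0 dst[0x09+7] := {0xc0,0xf9,0xda,0x92,0x8c,0x4e,0x4f}
#1 dst[0x02+2] := {0x84,0x89}
#2 dst[0x07+2] := {0x92,0x8c}
#3 dst[0x18+2] := {0x92,0x8c}
query mem[0x01]=0x91, mem[0x0a]=0xf9, mem[0x19]=0x8c, mem[0x18]=0x92, mem[0x0e]=0x4e

MEM[0x01,0x0a,0x19,0x18,0x0e] = 91 f9 8c 92 4e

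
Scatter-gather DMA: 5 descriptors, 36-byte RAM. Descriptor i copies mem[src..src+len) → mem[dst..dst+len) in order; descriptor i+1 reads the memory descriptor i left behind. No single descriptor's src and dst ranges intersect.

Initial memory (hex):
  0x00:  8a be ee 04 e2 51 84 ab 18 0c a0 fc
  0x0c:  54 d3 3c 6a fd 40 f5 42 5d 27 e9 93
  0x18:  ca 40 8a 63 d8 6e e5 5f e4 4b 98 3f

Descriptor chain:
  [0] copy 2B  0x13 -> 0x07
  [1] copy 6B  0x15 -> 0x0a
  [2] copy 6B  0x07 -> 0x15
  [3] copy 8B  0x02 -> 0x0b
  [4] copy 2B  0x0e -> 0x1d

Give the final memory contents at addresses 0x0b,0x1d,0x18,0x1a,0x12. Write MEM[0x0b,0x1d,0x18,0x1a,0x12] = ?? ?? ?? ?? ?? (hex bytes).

MEM[0x0b,0x1d,0x18,0x1a,0x12] = ee 51 27 93 0c

#0 dst[0x07+2] := {0x42,0x5d}
#1 dst[0x0a+6] := {0x27,0xe9,0x93,0xca,0x40,0x8a}
#2 dst[0x15+6] := {0x42,0x5d,0x0c,0x27,0xe9,0x93}
#3 dst[0x0b+8] := {0xee,0x04,0xe2,0x51,0x84,0x42,0x5d,0x0c}
#4 dst[0x1d+2] := {0x51,0x84}
query mem[0x0b]=0xee, mem[0x1d]=0x51, mem[0x18]=0x27, mem[0x1a]=0x93, mem[0x12]=0x0c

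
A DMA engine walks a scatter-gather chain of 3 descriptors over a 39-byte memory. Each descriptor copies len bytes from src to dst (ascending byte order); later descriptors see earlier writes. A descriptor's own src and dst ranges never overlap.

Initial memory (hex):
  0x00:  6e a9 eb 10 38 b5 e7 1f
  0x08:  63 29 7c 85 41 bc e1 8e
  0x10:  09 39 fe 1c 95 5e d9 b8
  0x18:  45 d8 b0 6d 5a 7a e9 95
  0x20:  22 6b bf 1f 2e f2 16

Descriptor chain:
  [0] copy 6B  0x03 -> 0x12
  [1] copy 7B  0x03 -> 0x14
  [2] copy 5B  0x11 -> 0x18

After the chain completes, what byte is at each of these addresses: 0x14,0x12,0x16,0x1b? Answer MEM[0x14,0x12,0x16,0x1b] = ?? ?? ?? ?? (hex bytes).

MEM[0x14,0x12,0x16,0x1b] = 10 10 b5 10

  after D0: wrote 6B at 0x12 = 1038b5e71f63
  after D1: wrote 7B at 0x14 = 1038b5e71f6329
  after D2: wrote 5B at 0x18 = 3910381038
query mem[0x14]=0x10, mem[0x12]=0x10, mem[0x16]=0xb5, mem[0x1b]=0x10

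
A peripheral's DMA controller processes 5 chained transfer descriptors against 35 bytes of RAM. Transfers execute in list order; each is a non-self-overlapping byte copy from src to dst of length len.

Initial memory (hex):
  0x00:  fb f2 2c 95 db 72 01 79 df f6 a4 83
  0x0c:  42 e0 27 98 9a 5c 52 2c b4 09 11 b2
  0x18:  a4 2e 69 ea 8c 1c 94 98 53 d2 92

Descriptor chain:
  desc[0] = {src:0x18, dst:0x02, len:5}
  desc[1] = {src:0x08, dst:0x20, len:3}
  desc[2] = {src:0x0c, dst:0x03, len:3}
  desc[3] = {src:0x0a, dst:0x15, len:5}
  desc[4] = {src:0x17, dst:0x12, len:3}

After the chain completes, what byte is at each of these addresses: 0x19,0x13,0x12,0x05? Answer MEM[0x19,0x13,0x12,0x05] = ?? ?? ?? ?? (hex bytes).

MEM[0x19,0x13,0x12,0x05] = 27 e0 42 27

#0 dst[0x02+5] := {0xa4,0x2e,0x69,0xea,0x8c}
#1 dst[0x20+3] := {0xdf,0xf6,0xa4}
#2 dst[0x03+3] := {0x42,0xe0,0x27}
#3 dst[0x15+5] := {0xa4,0x83,0x42,0xe0,0x27}
#4 dst[0x12+3] := {0x42,0xe0,0x27}
query mem[0x19]=0x27, mem[0x13]=0xe0, mem[0x12]=0x42, mem[0x05]=0x27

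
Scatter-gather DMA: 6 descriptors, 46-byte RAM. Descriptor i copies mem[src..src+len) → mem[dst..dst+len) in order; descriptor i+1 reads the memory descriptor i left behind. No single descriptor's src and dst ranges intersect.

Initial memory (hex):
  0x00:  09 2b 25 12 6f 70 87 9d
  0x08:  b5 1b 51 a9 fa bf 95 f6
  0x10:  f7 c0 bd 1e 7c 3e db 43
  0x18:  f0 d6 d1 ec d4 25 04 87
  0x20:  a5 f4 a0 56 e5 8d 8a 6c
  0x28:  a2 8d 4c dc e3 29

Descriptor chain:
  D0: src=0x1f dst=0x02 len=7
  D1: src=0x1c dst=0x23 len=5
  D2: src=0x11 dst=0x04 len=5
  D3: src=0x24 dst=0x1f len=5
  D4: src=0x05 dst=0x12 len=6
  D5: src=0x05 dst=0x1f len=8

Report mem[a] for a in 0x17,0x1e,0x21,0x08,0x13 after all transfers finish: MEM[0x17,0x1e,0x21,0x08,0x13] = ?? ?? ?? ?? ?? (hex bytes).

#0 dst[0x02+7] := {0x87,0xa5,0xf4,0xa0,0x56,0xe5,0x8d}
#1 dst[0x23+5] := {0xd4,0x25,0x04,0x87,0xa5}
#2 dst[0x04+5] := {0xc0,0xbd,0x1e,0x7c,0x3e}
#3 dst[0x1f+5] := {0x25,0x04,0x87,0xa5,0xa2}
#4 dst[0x12+6] := {0xbd,0x1e,0x7c,0x3e,0x1b,0x51}
#5 dst[0x1f+8] := {0xbd,0x1e,0x7c,0x3e,0x1b,0x51,0xa9,0xfa}
query mem[0x17]=0x51, mem[0x1e]=0x04, mem[0x21]=0x7c, mem[0x08]=0x3e, mem[0x13]=0x1e

MEM[0x17,0x1e,0x21,0x08,0x13] = 51 04 7c 3e 1e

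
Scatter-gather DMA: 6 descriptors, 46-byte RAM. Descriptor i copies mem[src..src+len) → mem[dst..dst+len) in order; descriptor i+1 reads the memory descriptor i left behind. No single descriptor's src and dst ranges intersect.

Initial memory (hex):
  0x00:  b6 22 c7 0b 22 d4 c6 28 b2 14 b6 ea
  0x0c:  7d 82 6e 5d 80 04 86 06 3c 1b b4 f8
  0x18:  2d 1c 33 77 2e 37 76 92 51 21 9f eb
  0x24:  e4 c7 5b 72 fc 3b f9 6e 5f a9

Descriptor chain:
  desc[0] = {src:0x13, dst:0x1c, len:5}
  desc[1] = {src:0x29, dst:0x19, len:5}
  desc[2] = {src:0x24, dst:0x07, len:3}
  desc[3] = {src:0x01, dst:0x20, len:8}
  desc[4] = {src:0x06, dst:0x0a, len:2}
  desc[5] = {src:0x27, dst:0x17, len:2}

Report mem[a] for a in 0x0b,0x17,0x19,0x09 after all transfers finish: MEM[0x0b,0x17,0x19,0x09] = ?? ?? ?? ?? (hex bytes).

[0] 0x13->0x1c len=5 : 06 3c 1b b4 f8
[1] 0x29->0x19 len=5 : 3b f9 6e 5f a9
[2] 0x24->0x07 len=3 : e4 c7 5b
[3] 0x01->0x20 len=8 : 22 c7 0b 22 d4 c6 e4 c7
[4] 0x06->0x0a len=2 : c6 e4
[5] 0x27->0x17 len=2 : c7 fc
query mem[0x0b]=0xe4, mem[0x17]=0xc7, mem[0x19]=0x3b, mem[0x09]=0x5b

MEM[0x0b,0x17,0x19,0x09] = e4 c7 3b 5b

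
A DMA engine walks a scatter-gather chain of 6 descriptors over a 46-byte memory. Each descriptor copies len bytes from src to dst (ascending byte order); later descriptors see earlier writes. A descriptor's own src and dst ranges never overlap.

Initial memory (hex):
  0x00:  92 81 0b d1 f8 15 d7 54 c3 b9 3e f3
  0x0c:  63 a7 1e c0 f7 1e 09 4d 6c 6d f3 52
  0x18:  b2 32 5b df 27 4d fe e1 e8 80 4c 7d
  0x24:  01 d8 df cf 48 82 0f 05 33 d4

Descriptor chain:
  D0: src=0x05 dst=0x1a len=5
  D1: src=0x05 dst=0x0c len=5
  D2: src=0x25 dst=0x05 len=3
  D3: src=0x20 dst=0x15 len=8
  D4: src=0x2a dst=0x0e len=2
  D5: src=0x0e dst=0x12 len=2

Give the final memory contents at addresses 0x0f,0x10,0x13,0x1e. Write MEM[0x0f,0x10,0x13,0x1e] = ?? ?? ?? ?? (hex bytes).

  after D0: wrote 5B at 0x1a = 15d754c3b9
  after D1: wrote 5B at 0x0c = 15d754c3b9
  after D2: wrote 3B at 0x05 = d8dfcf
  after D3: wrote 8B at 0x15 = e8804c7d01d8dfcf
  after D4: wrote 2B at 0x0e = 0f05
  after D5: wrote 2B at 0x12 = 0f05
query mem[0x0f]=0x05, mem[0x10]=0xb9, mem[0x13]=0x05, mem[0x1e]=0xb9

MEM[0x0f,0x10,0x13,0x1e] = 05 b9 05 b9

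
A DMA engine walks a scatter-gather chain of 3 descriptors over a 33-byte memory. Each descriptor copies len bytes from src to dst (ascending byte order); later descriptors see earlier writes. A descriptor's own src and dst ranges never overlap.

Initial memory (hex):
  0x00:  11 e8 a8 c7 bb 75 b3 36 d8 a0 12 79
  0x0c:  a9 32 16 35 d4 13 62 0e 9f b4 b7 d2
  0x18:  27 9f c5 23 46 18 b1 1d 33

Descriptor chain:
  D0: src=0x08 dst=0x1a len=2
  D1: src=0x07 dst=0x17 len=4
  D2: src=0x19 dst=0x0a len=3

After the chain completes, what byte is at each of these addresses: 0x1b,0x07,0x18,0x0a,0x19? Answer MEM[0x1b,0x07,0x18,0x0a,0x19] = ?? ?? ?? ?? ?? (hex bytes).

#0 dst[0x1a+2] := {0xd8,0xa0}
#1 dst[0x17+4] := {0x36,0xd8,0xa0,0x12}
#2 dst[0x0a+3] := {0xa0,0x12,0xa0}
query mem[0x1b]=0xa0, mem[0x07]=0x36, mem[0x18]=0xd8, mem[0x0a]=0xa0, mem[0x19]=0xa0

MEM[0x1b,0x07,0x18,0x0a,0x19] = a0 36 d8 a0 a0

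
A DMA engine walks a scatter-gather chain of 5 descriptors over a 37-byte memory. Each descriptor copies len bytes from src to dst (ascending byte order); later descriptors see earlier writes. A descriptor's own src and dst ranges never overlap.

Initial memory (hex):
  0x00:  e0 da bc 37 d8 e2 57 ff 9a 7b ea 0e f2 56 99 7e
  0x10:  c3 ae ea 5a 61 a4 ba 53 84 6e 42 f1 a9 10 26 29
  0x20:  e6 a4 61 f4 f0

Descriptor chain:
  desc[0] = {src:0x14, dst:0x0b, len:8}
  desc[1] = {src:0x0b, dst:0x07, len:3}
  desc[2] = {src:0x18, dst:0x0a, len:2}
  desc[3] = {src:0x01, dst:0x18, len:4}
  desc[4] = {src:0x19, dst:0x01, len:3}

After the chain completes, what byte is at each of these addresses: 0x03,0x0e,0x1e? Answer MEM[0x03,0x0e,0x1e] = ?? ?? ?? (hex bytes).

MEM[0x03,0x0e,0x1e] = d8 53 26

D0: mem[0x0b..0x12] <- [61 a4 ba 53 84 6e 42 f1]
D1: mem[0x07..0x09] <- [61 a4 ba]
D2: mem[0x0a..0x0b] <- [84 6e]
D3: mem[0x18..0x1b] <- [da bc 37 d8]
D4: mem[0x01..0x03] <- [bc 37 d8]
query mem[0x03]=0xd8, mem[0x0e]=0x53, mem[0x1e]=0x26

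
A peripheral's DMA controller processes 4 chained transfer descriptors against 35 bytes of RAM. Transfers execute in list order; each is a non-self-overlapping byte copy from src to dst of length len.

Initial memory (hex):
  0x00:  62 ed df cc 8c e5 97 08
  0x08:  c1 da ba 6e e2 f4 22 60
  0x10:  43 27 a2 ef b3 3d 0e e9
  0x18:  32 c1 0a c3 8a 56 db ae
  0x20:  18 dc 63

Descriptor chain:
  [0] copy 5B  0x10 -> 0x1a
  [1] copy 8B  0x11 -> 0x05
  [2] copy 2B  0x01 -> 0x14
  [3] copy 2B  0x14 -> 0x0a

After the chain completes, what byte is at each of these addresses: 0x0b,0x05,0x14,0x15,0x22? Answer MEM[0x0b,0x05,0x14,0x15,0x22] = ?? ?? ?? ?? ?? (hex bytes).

MEM[0x0b,0x05,0x14,0x15,0x22] = df 27 ed df 63

  after D0: wrote 5B at 0x1a = 4327a2efb3
  after D1: wrote 8B at 0x05 = 27a2efb33d0ee932
  after D2: wrote 2B at 0x14 = eddf
  after D3: wrote 2B at 0x0a = eddf
query mem[0x0b]=0xdf, mem[0x05]=0x27, mem[0x14]=0xed, mem[0x15]=0xdf, mem[0x22]=0x63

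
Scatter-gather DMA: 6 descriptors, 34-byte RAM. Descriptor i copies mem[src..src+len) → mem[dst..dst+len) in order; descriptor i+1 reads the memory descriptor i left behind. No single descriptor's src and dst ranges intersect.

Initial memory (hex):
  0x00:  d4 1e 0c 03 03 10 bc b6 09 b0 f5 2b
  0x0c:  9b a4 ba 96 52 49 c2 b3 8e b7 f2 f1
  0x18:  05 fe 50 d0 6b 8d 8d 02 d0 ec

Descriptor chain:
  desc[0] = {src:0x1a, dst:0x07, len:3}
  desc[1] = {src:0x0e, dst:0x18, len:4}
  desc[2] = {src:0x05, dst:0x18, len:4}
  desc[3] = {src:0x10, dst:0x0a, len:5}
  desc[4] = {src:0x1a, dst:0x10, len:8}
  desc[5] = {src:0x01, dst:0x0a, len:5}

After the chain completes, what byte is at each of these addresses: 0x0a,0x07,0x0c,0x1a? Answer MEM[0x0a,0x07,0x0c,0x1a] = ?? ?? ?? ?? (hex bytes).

MEM[0x0a,0x07,0x0c,0x1a] = 1e 50 03 50

D0: mem[0x07..0x09] <- [50 d0 6b]
D1: mem[0x18..0x1b] <- [ba 96 52 49]
D2: mem[0x18..0x1b] <- [10 bc 50 d0]
D3: mem[0x0a..0x0e] <- [52 49 c2 b3 8e]
D4: mem[0x10..0x17] <- [50 d0 6b 8d 8d 02 d0 ec]
D5: mem[0x0a..0x0e] <- [1e 0c 03 03 10]
query mem[0x0a]=0x1e, mem[0x07]=0x50, mem[0x0c]=0x03, mem[0x1a]=0x50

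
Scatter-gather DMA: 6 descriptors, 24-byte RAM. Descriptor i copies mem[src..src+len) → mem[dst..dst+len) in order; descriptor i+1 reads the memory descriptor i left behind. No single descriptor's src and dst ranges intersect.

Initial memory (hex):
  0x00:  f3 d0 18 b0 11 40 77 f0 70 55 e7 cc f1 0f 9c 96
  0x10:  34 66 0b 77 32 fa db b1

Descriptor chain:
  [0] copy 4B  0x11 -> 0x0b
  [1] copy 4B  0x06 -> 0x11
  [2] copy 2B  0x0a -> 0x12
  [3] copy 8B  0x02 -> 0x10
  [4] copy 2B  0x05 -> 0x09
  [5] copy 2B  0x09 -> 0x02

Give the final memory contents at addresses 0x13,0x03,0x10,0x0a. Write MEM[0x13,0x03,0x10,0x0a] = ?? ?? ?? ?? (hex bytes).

MEM[0x13,0x03,0x10,0x0a] = 40 77 18 77

D0: mem[0x0b..0x0e] <- [66 0b 77 32]
D1: mem[0x11..0x14] <- [77 f0 70 55]
D2: mem[0x12..0x13] <- [e7 66]
D3: mem[0x10..0x17] <- [18 b0 11 40 77 f0 70 55]
D4: mem[0x09..0x0a] <- [40 77]
D5: mem[0x02..0x03] <- [40 77]
query mem[0x13]=0x40, mem[0x03]=0x77, mem[0x10]=0x18, mem[0x0a]=0x77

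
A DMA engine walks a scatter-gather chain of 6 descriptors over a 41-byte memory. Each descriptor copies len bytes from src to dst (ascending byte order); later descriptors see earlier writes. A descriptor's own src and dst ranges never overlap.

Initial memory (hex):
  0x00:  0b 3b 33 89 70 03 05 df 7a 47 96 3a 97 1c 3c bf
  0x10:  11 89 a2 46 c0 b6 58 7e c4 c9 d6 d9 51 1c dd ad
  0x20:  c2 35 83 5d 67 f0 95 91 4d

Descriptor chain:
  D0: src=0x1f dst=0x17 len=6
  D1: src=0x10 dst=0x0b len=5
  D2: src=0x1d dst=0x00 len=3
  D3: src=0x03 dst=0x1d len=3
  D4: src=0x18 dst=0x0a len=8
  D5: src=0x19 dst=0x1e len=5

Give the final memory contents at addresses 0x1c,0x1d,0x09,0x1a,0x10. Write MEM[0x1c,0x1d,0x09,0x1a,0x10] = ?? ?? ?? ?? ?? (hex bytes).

MEM[0x1c,0x1d,0x09,0x1a,0x10] = 67 89 47 83 70

D0: mem[0x17..0x1c] <- [ad c2 35 83 5d 67]
D1: mem[0x0b..0x0f] <- [11 89 a2 46 c0]
D2: mem[0x00..0x02] <- [1c dd ad]
D3: mem[0x1d..0x1f] <- [89 70 03]
D4: mem[0x0a..0x11] <- [c2 35 83 5d 67 89 70 03]
D5: mem[0x1e..0x22] <- [35 83 5d 67 89]
query mem[0x1c]=0x67, mem[0x1d]=0x89, mem[0x09]=0x47, mem[0x1a]=0x83, mem[0x10]=0x70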